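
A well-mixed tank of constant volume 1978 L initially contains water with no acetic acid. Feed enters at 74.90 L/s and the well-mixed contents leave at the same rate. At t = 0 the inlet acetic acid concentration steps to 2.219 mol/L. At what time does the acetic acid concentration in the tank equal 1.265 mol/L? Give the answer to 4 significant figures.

22.29 s

Transient balance on the dissolved component: V dC/dt = Q(C_in − C), so τ = V/Q = 26.4085 s.
C(t) = C_in + (C₀ − C_in) e^(−t/τ). Set C = 1.265 and solve for t:
e^(−t/τ) = (C − C_in)/(C₀ − C_in) = (1.265 − 2.219)/(0 − 2.219) = 0.429923
t = −τ ln(…) = 26.4085 × 0.844148 = 22.2927 s.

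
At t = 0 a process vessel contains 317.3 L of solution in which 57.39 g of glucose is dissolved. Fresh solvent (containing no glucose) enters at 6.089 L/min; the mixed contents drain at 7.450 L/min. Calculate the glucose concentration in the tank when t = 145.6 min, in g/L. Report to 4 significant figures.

Total volume: dV/dt = Q_in − Q_out = -1.36100 L/min, so V(t) = 317.3 − 1.36100 t and V(145.6) = 119.138 L.
No glucose enters, so dm/dt = −Q_out · (m/V).
Separate: dm/m = −Q_out dt/V(t) ⇒ ln(m/m₀) = −(Q_out/(Q_in−Q_out)) ln(V/V₀).
m = m₀ (V₀/V)^(Q_out/(Q_in−Q_out)) = 57.39 × (317.3/119.138)^(-5.47392) = 0.269235 g.
C = m/V = 0.269235/119.138 = 0.00225985 g/L.

0.002260 g/L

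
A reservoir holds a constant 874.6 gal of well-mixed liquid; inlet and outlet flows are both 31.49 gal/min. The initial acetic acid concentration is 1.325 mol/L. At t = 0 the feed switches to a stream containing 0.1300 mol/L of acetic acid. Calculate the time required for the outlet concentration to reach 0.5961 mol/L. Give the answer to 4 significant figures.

Species balance: V dC/dt = Q(C_in − C) ⇒ τ = V/Q = 27.7739 min.
C(t) = C_in + (C₀ − C_in) e^(−t/τ). Set C = 0.5961 and solve for t:
e^(−t/τ) = (C − C_in)/(C₀ − C_in) = (0.5961 − 0.1300)/(1.325 − 0.1300) = 0.390042
t = −τ ln(…) = 27.7739 × 0.941501 = 26.1492 min.

26.15 min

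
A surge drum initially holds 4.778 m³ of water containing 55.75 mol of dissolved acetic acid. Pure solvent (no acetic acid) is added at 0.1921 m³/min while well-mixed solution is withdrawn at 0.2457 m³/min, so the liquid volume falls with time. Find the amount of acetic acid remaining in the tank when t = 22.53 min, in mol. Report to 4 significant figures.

Let m(t) be the amount of acetic acid. Volume: V(t) = V₀ + (Q_in − Q_out) t = 4.778 − 0.0536000 t; V(22.53) = 3.57039 m³.
No acetic acid enters, so dm/dt = −Q_out · (m/V).
Separate: dm/m = −Q_out dt/V(t) ⇒ ln(m/m₀) = −(Q_out/(Q_in−Q_out)) ln(V/V₀).
m = m₀ (V₀/V)^(Q_out/(Q_in−Q_out)) = 55.75 × (4.778/3.57039)^(-4.58396) = 14.6634 mol.

14.66 mol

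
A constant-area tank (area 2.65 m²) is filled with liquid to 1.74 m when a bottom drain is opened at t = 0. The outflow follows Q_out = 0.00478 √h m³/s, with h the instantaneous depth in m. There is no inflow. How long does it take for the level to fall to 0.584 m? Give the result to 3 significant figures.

615 s

Mass balance (ρ constant): A dh/dt = −0.00478 √h.
∫ h^(−1/2) dh = −(0.00478/A) ∫ dt, giving 2√h = 2√h₀ − (0.00478/A) t.
t = 2A(√h₀ − √h)/0.00478 = 2·2.65·(√1.74 − √0.584)/0.00478
  = 5.3000 × (1.3191 − 0.76420) / 0.00478 = 615.26 s.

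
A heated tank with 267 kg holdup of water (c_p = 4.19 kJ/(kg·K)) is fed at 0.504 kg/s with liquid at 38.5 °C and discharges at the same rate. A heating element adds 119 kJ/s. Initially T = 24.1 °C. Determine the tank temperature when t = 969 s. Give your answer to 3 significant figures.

M c_p dT/dt = ṁ c_p (T_in − T) + Q̇.
Rearrange: dT/dt = (T_ss − T)/τ with τ = M/ṁ = 529.76 s and T_ss = T_in + Q̇/(ṁ c_p) = 94.851 °C.
Solution: T(t) = T_ss + (T₀ − T_ss) e^(−t/τ).
T(969) = 94.851 + (-70.751)·e^(−969/529.76) = 94.851 + (-70.751)·0.16055 = 83.492 °C.

83.5 °C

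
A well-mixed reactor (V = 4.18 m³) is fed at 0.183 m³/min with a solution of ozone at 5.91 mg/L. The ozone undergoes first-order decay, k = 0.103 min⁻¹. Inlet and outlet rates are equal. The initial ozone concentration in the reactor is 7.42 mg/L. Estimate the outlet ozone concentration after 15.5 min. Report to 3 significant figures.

2.34 mg/L

Accumulation = in − out − consumed: V dC/dt = Q C_in − Q C − k V C.
dC/dt = (Q/V) C_in − (Q/V + k) C; effective rate a = Q/V + k = 0.043780 + 0.103 = 0.14678 min⁻¹.
C_ss = Q C_in/(Q + kV) = 1.7628 mg/L; C(t) = C_ss + (C₀ − C_ss) e^(−a t).
C(15.5) = 1.7628 + (5.6572)·e^(−0.14678·15.5) = 1.7628 + (5.6572)·0.10279 = 2.3443 mg/L.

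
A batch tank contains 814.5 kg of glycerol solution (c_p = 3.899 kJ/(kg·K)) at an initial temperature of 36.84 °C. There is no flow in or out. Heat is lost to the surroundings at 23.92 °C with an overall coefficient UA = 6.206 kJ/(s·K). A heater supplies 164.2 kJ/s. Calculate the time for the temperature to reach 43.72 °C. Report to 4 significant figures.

M c_p dT/dt = −UA(T − T_amb) + Q̇.
τ = M c_p/UA = 511.720 s; T_ss = T_amb + Q̇/UA = 23.92 + 164.2/6.206 = 50.3783 °C.
T(t) = T_ss + (T₀ − T_ss)e^(−t/τ); set T = 43.72:
t = −τ ln[(T − T_ss)/(T₀ − T_ss)] = −511.720 · ln(0.491811) = 363.148 s.

363.1 s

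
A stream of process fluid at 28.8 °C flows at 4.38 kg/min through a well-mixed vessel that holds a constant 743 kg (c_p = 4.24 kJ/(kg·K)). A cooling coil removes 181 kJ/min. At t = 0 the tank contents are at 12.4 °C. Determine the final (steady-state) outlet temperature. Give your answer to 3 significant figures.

Energy balance: M c_p dT/dt = ṁ c_p (T_in − T) − 181.
At steady state dT/dt = 0 ⇒ T_ss = T_in − Q̇/(ṁ c_p) = 28.8 − 181/(4.38·4.24) = 19.054 °C.

19.1 °C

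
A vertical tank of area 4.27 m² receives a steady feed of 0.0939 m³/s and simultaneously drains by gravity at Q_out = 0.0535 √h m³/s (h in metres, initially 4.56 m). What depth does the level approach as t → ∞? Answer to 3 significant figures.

A dh/dt = Q_in − 0.0535 √h. Steady state requires inflow = outflow:
Q_in = 0.0535 √h_ss ⇒ √h_ss = 0.0939/0.0535 = 1.7551.
h_ss = 1.7551² = 3.0805 m. (Since h₀ = 4.56 m > h_ss, the level will fall toward this value.)

3.08 m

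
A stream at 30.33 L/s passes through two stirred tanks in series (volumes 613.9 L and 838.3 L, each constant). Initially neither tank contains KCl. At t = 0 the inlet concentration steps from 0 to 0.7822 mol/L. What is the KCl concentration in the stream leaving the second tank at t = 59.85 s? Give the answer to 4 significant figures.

0.5583 mol/L

Each tank obeys Vᵢ dCᵢ/dt = Q(Cᵢ₋₁ − Cᵢ), so τᵢ = Vᵢ/Q.
τ₁ = 613.9/30.33 = 20.2407 s; τ₂ = 838.3/30.33 = 27.6393 s.
Solving the cascade with C₁(0)=C₂(0)=0 gives C₂(t) = C_in[1 − (τ₁ e^(−t/τ₁) − τ₂ e^(−t/τ₂))/(τ₁ − τ₂)].
At t = 59.85: e^(−t/τ₁) = 0.0519790, e^(−t/τ₂) = 0.114705.
C₂ = 0.7822·[1 − (20.2407·0.0519790 − 27.6393·0.114705)/(-7.39862)] = 0.7822·0.713694 = 0.558252 mol/L.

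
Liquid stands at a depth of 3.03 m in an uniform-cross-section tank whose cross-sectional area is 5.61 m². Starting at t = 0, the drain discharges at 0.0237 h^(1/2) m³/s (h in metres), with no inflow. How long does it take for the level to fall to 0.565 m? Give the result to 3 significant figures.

Unsteady balance on liquid volume: A dh/dt = −0.0237 √h.
This is separable: 2 d(√h)/dt = −0.0237/A, so √h = √h₀ − (0.0237/(2A)) t.
t = 2A(√h₀ − √h)/0.0237 = 2·5.61·(√3.03 − √0.565)/0.0237
  = 11.220 × (1.7407 − 0.75166) / 0.0237 = 468.22 s.

468 s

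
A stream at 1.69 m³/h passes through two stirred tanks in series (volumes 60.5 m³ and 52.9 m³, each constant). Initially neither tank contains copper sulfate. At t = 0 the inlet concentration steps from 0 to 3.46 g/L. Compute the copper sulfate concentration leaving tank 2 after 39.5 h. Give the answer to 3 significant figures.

Time constants: τᵢ = Vᵢ/Q for each well-mixed tank.
τ₁ = 60.5/1.69 = 35.799 h; τ₂ = 52.9/1.69 = 31.302 h.
Solving the cascade with C₁(0)=C₂(0)=0 gives C₂(t) = C_in[1 − (τ₁ e^(−t/τ₁) − τ₂ e^(−t/τ₂))/(τ₁ − τ₂)].
At t = 39.5: e^(−t/τ₁) = 0.33175, e^(−t/τ₂) = 0.28311.
C₂ = 3.46·[1 − (35.799·0.33175 − 31.302·0.28311)/(4.4970)] = 3.46·0.32975 = 1.1409 g/L.

1.14 g/L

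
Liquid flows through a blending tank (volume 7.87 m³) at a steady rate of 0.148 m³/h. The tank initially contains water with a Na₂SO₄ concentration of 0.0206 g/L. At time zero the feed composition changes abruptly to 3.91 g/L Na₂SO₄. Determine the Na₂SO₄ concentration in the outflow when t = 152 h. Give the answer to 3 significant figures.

3.69 g/L

Accumulation = in − out for the solute gives V dC/dt = Q(C_in − C).
So dC/dt = (C_in − C)/τ with τ = V/Q = 7.87/0.148 = 53.176 h.
Solution: C(t) = C_in + (C₀ − C_in) e^(−t/τ).
C(152) = 3.91 + (0.0206 − 3.91)·e^(−152/53.176) = 3.91 + (-3.8894)·0.057358 = 3.6869 g/L.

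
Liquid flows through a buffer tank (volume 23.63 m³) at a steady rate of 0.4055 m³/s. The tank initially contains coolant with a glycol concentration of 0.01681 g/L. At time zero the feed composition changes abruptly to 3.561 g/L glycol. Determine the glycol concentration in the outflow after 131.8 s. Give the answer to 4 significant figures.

3.192 g/L

Unsteady species balance (constant V, well mixed): V dC/dt = Q(C_in − C).
Rewrite as dC/dt + C/τ = C_in/τ, τ = V/Q = 58.2737 s.
C approaches C_in exponentially: C(t) = C_in + (C₀ − C_in) e^(−t/τ).
C(131.8) = 3.561 + (0.01681 − 3.561)·e^(−131.8/58.2737) = 3.561 + (-3.54419)·0.104169 = 3.19180 g/L.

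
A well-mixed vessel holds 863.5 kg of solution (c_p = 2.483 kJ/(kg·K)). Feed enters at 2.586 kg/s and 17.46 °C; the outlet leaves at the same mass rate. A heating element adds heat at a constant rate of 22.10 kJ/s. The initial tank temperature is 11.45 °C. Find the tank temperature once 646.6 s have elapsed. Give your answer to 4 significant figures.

19.54 °C

Heat balance on the well-mixed liquid: M c_p dT/dt = ṁ c_p (T_in − T) + 22.10.
τ = M/ṁ = 333.913 s; T_ss = T_in + Q̇/(ṁ c_p) = 17.46 + 22.10/(2.586·2.483) = 20.9018 °C.
T approaches T_ss exponentially: T(t) = T_ss + (T₀ − T_ss) e^(−t/τ).
T(646.6) = 20.9018 + (-9.45181)·e^(−646.6/333.913) = 20.9018 + (-9.45181)·0.144218 = 19.5387 °C.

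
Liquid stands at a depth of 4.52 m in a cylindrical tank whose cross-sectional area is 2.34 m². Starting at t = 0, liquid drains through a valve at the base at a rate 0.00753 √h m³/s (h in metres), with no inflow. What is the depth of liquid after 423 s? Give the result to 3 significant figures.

2.09 m

Unsteady balance on liquid volume: A dh/dt = −0.00753 √h.
This is separable: 2 d(√h)/dt = −0.00753/A, so √h = √h₀ − (0.00753/(2A)) t.
√h = √4.52 − 0.00753·423/(2·2.34) = 2.1260 − 0.68060 = 1.4454.
h = 1.4454² = 2.0893 m.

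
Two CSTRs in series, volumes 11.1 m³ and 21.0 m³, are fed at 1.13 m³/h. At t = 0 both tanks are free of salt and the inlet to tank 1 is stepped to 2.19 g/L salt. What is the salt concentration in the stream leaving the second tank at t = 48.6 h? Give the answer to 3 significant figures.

Time constants: τᵢ = Vᵢ/Q for each well-mixed tank.
τ₁ = 11.1/1.13 = 9.8230 h; τ₂ = 21.0/1.13 = 18.584 h.
Solving the cascade with C₁(0)=C₂(0)=0 gives C₂(t) = C_in[1 − (τ₁ e^(−t/τ₁) − τ₂ e^(−t/τ₂))/(τ₁ − τ₂)].
At t = 48.6: e^(−t/τ₁) = 0.0071007, e^(−t/τ₂) = 0.073157.
C₂ = 2.19·[1 − (9.8230·0.0071007 − 18.584·0.073157)/(-8.7611)] = 2.19·0.85278 = 1.8676 g/L.

1.87 g/L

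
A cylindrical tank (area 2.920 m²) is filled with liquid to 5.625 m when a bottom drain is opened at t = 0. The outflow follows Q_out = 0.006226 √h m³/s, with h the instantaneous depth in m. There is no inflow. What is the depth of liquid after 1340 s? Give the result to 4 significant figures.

A dh/dt = −Q_out = −0.006226 √h.
This is separable: 2 d(√h)/dt = −0.006226/A, so √h = √h₀ − (0.006226/(2A)) t.
√h = √5.625 − 0.006226·1340/(2·2.920) = 2.37171 − 1.42857 = 0.943140.
h = 0.943140² = 0.889513 m.

0.8895 m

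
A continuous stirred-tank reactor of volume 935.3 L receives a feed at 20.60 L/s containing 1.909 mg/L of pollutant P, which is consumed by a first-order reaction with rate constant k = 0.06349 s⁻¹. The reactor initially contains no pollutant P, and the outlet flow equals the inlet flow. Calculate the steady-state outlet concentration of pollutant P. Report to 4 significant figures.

Species balance: V dC/dt = Q C_in − Q C − k V C.
At steady state: 0 = Q C_in − (Q + kV) C_ss, so C_ss = Q C_in/(Q + kV).
C_ss = 20.60·1.909/(20.60 + 0.06349·935.3) = 39.3254/79.9822 = 0.491677 mg/L.

0.4917 mg/L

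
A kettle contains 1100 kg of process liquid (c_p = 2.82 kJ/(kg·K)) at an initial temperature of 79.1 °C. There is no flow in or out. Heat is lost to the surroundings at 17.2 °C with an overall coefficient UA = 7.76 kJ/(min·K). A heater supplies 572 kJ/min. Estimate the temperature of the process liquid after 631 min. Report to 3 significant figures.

88.5 °C

Energy balance: M c_p dT/dt = −UA(T − T_amb) + Q̇.
dT/dt = (T_ss − T)/τ with T_ss = T_amb + Q̇/UA = 17.2 + 572/7.76 = 90.911 °C, τ = M c_p/UA = 1100·2.82/7.76 = 399.74 min.
T approaches T_ss exponentially: T(t) = T_ss + (T₀ − T_ss) e^(−t/τ).
T(631) = 90.911 + (-11.811)·0.20628 = 88.475 °C.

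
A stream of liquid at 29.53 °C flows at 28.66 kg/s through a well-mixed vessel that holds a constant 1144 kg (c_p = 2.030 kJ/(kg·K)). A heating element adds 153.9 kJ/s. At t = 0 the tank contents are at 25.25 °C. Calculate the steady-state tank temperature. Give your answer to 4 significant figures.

M c_p dT/dt = ṁ c_p (T_in − T) + Q̇.
At steady state dT/dt = 0 ⇒ T_ss = T_in + Q̇/(ṁ c_p) = 29.53 + 153.9/(28.66·2.030) = 32.1752 °C.

32.18 °C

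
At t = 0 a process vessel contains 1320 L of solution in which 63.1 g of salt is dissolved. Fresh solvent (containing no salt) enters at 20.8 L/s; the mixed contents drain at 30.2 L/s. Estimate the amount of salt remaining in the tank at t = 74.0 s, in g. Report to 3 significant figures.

5.70 g

Total volume: dV/dt = Q_in − Q_out = -9.4000 L/s, so V(t) = 1320 − 9.4000 t and V(74.0) = 624.40 L.
Species balance (pure solvent in): dm/dt = −Q_out · m/V(t).
dm/m = −Q_out dt/(V₀ − 9.4000 t); integrating gives ln(m/m₀) = −(Q_out/(Q_in−Q_out)) ln(V/V₀).
m = m₀ (V₀/V)^(Q_out/(Q_in−Q_out)) = 63.1 × (1320/624.40)^(-3.2128) = 5.6954 g.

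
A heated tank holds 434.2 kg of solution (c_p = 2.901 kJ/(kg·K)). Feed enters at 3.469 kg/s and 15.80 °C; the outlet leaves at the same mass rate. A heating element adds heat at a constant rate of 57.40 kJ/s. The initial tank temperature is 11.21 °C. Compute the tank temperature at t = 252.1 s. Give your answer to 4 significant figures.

20.13 °C

M c_p dT/dt = ṁ c_p (T_in − T) + Q̇.
τ = M/ṁ = 125.166 s; T_ss = T_in + Q̇/(ṁ c_p) = 15.80 + 57.40/(3.469·2.901) = 21.5037 °C.
Integrating: T(t) = T_ss + (T₀ − T_ss) e^(−t/τ).
T(252.1) = 21.5037 + (-10.2937)·e^(−252.1/125.166) = 21.5037 + (-10.2937)·0.133437 = 20.1302 °C.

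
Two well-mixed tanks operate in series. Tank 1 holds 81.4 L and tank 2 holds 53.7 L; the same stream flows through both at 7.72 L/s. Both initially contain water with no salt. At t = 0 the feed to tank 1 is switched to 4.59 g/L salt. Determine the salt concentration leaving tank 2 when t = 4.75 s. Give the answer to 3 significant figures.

Species balance on tank i: dCᵢ/dt = (Cᵢ₋₁ − Cᵢ)/τᵢ with τᵢ = Vᵢ/Q.
τ₁ = 81.4/7.72 = 10.544 s; τ₂ = 53.7/7.72 = 6.9560 s.
Solving the cascade with C₁(0)=C₂(0)=0 gives C₂(t) = C_in[1 − (τ₁ e^(−t/τ₁) − τ₂ e^(−t/τ₂))/(τ₁ − τ₂)].
At t = 4.75: e^(−t/τ₁) = 0.63731, e^(−t/τ₂) = 0.50517.
C₂ = 4.59·[1 − (10.544·0.63731 − 6.9560·0.50517)/(3.5881)] = 4.59·0.10650 = 0.48883 g/L.

0.489 g/L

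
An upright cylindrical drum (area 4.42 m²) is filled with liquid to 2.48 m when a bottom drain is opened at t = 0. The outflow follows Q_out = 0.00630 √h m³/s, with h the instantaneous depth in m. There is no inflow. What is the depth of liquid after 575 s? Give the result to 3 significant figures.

1.36 m

With no inflow, A dh/dt = −0.00630 √h.
∫ h^(−1/2) dh = −(0.00630/A) ∫ dt, giving 2√h = 2√h₀ − (0.00630/A) t.
√h = √2.48 − 0.00630·575/(2·4.42) = 1.5748 − 0.40979 = 1.1650.
h = 1.1650² = 1.3573 m.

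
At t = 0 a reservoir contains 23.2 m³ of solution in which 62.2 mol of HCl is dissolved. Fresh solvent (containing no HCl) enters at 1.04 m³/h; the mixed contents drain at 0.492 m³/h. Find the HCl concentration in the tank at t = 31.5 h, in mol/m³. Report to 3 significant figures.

Let m(t) be the amount of HCl. Volume: V(t) = V₀ + (Q_in − Q_out) t = 23.2 + 0.54800 t; V(31.5) = 40.462 m³.
Solute balance: dm/dt = 0 − Q_out C = −Q_out m/V(t).
Separate: dm/m = −Q_out dt/V(t) ⇒ ln(m/m₀) = −(Q_out/(Q_in−Q_out)) ln(V/V₀).
m = m₀ (V₀/V)^(Q_out/(Q_in−Q_out)) = 62.2 × (23.2/40.462)^(0.89781) = 37.750 mol.
C = m/V = 37.750/40.462 = 0.93297 mol/m³.

0.933 mol/m³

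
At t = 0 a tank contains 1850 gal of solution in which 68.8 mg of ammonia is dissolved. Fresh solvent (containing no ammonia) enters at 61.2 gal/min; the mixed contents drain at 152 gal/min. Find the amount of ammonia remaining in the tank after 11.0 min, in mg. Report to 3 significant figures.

Total volume: dV/dt = Q_in − Q_out = -90.800 gal/min, so V(t) = 1850 − 90.800 t and V(11.0) = 851.20 gal.
Species balance (pure solvent in): dm/dt = −Q_out · m/V(t).
Separate: dm/m = −Q_out dt/V(t) ⇒ ln(m/m₀) = −(Q_out/(Q_in−Q_out)) ln(V/V₀).
m = m₀ (V₀/V)^(Q_out/(Q_in−Q_out)) = 68.8 × (1850/851.20)^(-1.6740) = 18.759 mg.

18.8 mg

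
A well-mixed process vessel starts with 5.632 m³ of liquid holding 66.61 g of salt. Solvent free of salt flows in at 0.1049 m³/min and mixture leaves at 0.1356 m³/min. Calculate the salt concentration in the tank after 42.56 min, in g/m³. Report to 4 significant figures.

4.799 g/m³

Let m(t) be the amount of salt. Volume: V(t) = V₀ + (Q_in − Q_out) t = 5.632 − 0.0307000 t; V(42.56) = 4.32541 m³.
No salt enters, so dm/dt = −Q_out · (m/V).
Separate: dm/m = −Q_out dt/V(t) ⇒ ln(m/m₀) = −(Q_out/(Q_in−Q_out)) ln(V/V₀).
m = m₀ (V₀/V)^(Q_out/(Q_in−Q_out)) = 66.61 × (5.632/4.32541)^(-4.41694) = 20.7588 g.
C = m/V = 20.7588/4.32541 = 4.79926 g/m³.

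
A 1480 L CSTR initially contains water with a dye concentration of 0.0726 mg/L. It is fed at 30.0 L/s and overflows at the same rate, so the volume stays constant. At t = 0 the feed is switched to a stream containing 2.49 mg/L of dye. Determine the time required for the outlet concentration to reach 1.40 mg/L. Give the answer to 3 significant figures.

39.3 s

Species balance on the tank: V dC/dt = Q(C_in − C), so τ = V/Q = 49.333 s.
C(t) = C_in + (C₀ − C_in) e^(−t/τ). Set C = 1.40 and solve for t:
e^(−t/τ) = (C − C_in)/(C₀ − C_in) = (1.40 − 2.49)/(0.0726 − 2.49) = 0.45090
t = −τ ln(…) = 49.333 × 0.79651 = 39.295 s.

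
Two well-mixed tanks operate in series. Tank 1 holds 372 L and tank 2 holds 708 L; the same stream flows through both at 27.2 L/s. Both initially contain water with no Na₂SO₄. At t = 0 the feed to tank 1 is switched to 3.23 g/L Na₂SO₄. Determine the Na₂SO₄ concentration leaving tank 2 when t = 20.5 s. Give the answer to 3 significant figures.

Time constants: τᵢ = Vᵢ/Q for each well-mixed tank.
τ₁ = 372/27.2 = 13.676 s; τ₂ = 708/27.2 = 26.029 s.
Solving the cascade with C₁(0)=C₂(0)=0 gives C₂(t) = C_in[1 − (τ₁ e^(−t/τ₁) − τ₂ e^(−t/τ₂))/(τ₁ − τ₂)].
At t = 20.5: e^(−t/τ₁) = 0.22337, e^(−t/τ₂) = 0.45495.
C₂ = 3.23·[1 − (13.676·0.22337 − 26.029·0.45495)/(-12.353)] = 3.23·0.28866 = 0.93237 g/L.

0.932 g/L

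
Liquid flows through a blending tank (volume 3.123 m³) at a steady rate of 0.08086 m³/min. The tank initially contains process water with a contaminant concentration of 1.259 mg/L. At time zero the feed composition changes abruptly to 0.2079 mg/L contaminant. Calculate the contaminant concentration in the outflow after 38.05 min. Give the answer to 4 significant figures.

Unsteady species balance (constant V, well mixed): V dC/dt = Q(C_in − C).
So dC/dt = (C_in − C)/τ with τ = V/Q = 3.123/0.08086 = 38.6223 min.
Solution: C(t) = C_in + (C₀ − C_in) e^(−t/τ).
C(38.05) = 0.2079 + (1.259 − 0.2079)·e^(−38.05/38.6223) = 0.2079 + (1.05110)·0.373371 = 0.600351 mg/L.

0.6004 mg/L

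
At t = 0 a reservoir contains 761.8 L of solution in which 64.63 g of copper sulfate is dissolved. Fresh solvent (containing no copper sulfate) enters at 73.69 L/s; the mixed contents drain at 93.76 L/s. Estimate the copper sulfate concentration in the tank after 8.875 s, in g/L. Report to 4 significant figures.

0.03191 g/L

Total volume: dV/dt = Q_in − Q_out = -20.0700 L/s, so V(t) = 761.8 − 20.0700 t and V(8.875) = 583.679 L.
No copper sulfate enters, so dm/dt = −Q_out · (m/V).
Separate: dm/m = −Q_out dt/V(t) ⇒ ln(m/m₀) = −(Q_out/(Q_in−Q_out)) ln(V/V₀).
m = m₀ (V₀/V)^(Q_out/(Q_in−Q_out)) = 64.63 × (761.8/583.679)^(-4.67165) = 18.6242 g.
C = m/V = 18.6242/583.679 = 0.0319083 g/L.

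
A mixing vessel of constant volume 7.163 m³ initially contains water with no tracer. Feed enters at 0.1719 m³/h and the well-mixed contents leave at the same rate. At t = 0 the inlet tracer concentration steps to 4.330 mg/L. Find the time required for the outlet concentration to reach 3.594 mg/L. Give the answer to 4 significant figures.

Species balance: V dC/dt = Q(C_in − C) ⇒ τ = V/Q = 41.6696 h.
C(t) = C_in + (C₀ − C_in) e^(−t/τ). Set C = 3.594 and solve for t:
e^(−t/τ) = (C − C_in)/(C₀ − C_in) = (3.594 − 4.330)/(0 − 4.330) = 0.169977
t = −τ ln(…) = 41.6696 × 1.77209 = 73.8424 h.

73.84 h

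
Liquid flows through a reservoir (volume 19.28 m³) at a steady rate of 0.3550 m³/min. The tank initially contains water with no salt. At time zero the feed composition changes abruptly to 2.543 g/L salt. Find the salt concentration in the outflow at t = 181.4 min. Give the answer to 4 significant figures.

Unsteady species balance (constant V, well mixed): V dC/dt = Q(C_in − C).
So dC/dt = (C_in − C)/τ with τ = V/Q = 19.28/0.3550 = 54.3099 min.
Integrating: C(t) = C_in + (C₀ − C_in) e^(−t/τ).
C(181.4) = 2.543 + (0 − 2.543)·e^(−181.4/54.3099) = 2.543 + (-2.54300)·0.0354336 = 2.45289 g/L.

2.453 g/L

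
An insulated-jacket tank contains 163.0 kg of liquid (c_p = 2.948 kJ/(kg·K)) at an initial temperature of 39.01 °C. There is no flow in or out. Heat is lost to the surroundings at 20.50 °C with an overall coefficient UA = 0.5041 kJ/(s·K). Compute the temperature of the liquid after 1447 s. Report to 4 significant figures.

24.56 °C

M c_p dT/dt = −UA(T − T_amb).
dT/dt = (T_ss − T)/τ with T_ss = T_amb = 20.5000 °C, τ = M c_p/UA = 163.0·2.948/0.5041 = 953.232 s.
Integrating: T(t) = T_ss + (T₀ − T_ss) e^(−t/τ).
T(1447) = 20.5000 + (18.5100)·0.219151 = 24.5565 °C.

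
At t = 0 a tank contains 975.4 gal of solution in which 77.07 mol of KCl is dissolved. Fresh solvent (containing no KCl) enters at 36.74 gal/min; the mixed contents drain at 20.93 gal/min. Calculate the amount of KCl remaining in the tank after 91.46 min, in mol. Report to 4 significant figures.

23.13 mol

Total volume: dV/dt = Q_in − Q_out = 15.8100 gal/min, so V(t) = 975.4 + 15.8100 t and V(91.46) = 2421.38 gal.
Species balance (pure solvent in): dm/dt = −Q_out · m/V(t).
dm/m = −Q_out dt/(V₀ + 15.8100 t); integrating gives ln(m/m₀) = −(Q_out/(Q_in−Q_out)) ln(V/V₀).
m = m₀ (V₀/V)^(Q_out/(Q_in−Q_out)) = 77.07 × (975.4/2421.38)^(1.32385) = 23.1273 mol.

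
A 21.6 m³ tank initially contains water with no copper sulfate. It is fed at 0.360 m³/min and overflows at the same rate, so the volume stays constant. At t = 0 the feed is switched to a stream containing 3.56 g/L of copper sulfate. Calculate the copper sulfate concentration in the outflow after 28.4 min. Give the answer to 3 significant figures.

1.34 g/L

Species balance on the tank: V dC/dt = Q(C_in − C).
Time constant τ = V/Q = 21.6/0.360 = 60.000 min.
This is linear first-order; C(t) = C_in + (C₀ − C_in) e^(−t/τ).
C(28.4) = 3.56 + (0 − 3.56)·e^(−28.4/60.000) = 3.56 + (-3.5600)·0.62292 = 1.3424 g/L.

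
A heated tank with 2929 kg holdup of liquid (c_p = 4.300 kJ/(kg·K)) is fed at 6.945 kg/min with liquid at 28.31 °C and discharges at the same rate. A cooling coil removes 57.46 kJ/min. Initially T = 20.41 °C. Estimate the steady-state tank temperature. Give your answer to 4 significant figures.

26.39 °C

Unsteady energy balance on the tank contents: M c_p dT/dt = ṁ c_p (T_in − T) − 57.46.
At steady state dT/dt = 0 ⇒ T_ss = T_in − Q̇/(ṁ c_p) = 28.31 − 57.46/(6.945·4.300) = 26.3859 °C.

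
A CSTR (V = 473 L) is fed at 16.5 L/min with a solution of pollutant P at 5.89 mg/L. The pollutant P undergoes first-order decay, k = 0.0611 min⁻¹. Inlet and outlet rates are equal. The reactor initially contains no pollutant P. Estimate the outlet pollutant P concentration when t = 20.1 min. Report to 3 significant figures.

1.83 mg/L

Species balance: V dC/dt = Q C_in − Q C − k V C.
dC/dt = (Q/V) C_in − (Q/V + k) C; effective rate a = Q/V + k = 0.034884 + 0.0611 = 0.095984 min⁻¹.
C_ss = Q C_in/(Q + kV) = 2.1406 mg/L; C(t) = C_ss + (C₀ − C_ss) e^(−a t).
C(20.1) = 2.1406 + (-2.1406)·e^(−0.095984·20.1) = 2.1406 + (-2.1406)·0.14525 = 1.8297 mg/L.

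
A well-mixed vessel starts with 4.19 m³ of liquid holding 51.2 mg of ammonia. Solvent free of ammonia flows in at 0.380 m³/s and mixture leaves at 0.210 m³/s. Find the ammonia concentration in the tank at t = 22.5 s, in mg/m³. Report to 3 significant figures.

Let m(t) be the amount of ammonia. Volume: V(t) = V₀ + (Q_in − Q_out) t = 4.19 + 0.17000 t; V(22.5) = 8.0150 m³.
Solute balance: dm/dt = 0 − Q_out C = −Q_out m/V(t).
Separate: dm/m = −Q_out dt/V(t) ⇒ ln(m/m₀) = −(Q_out/(Q_in−Q_out)) ln(V/V₀).
m = m₀ (V₀/V)^(Q_out/(Q_in−Q_out)) = 51.2 × (4.19/8.0150)^(1.2353) = 22.977 mg.
C = m/V = 22.977/8.0150 = 2.8668 mg/m³.

2.87 mg/m³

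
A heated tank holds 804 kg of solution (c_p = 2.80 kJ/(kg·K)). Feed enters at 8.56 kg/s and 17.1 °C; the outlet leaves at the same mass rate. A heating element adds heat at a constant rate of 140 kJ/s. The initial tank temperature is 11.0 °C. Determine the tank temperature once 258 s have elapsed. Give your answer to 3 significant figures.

22.2 °C

Heat balance on the well-mixed liquid: M c_p dT/dt = ṁ c_p (T_in − T) + 140.
Rearrange: dT/dt = (T_ss − T)/τ with τ = M/ṁ = 93.925 s and T_ss = T_in + Q̇/(ṁ c_p) = 22.941 °C.
This is linear first-order; T(t) = T_ss + (T₀ − T_ss) e^(−t/τ).
T(258) = 22.941 + (-11.941)·e^(−258/93.925) = 22.941 + (-11.941)·0.064129 = 22.175 °C.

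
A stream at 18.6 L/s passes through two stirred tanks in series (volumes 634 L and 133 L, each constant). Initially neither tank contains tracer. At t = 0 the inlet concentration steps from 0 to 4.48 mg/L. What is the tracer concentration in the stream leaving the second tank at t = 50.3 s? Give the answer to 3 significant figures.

Species balance on tank i: dCᵢ/dt = (Cᵢ₋₁ − Cᵢ)/τᵢ with τᵢ = Vᵢ/Q.
τ₁ = 634/18.6 = 34.086 s; τ₂ = 133/18.6 = 7.1505 s.
Tank 1: C₁ = C_in(1 − e^(−t/τ₁)). Tank 2 (τ₁ ≠ τ₂): C₂ = C_in[1 − (τ₁ e^(−t/τ₁) − τ₂ e^(−t/τ₂))/(τ₁ − τ₂)].
At t = 50.3: e^(−t/τ₁) = 0.22862, e^(−t/τ₂) = 0.00088101.
C₂ = 4.48·[1 − (34.086·0.22862 − 7.1505·0.00088101)/(26.935)] = 4.48·0.71092 = 3.1849 mg/L.

3.18 mg/L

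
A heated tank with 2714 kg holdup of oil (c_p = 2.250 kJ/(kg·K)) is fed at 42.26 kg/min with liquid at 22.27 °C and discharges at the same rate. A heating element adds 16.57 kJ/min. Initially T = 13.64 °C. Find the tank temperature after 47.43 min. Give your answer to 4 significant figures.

18.24 °C

M c_p dT/dt = ṁ c_p (T_in − T) + Q̇.
Rearrange: dT/dt = (T_ss − T)/τ with τ = M/ṁ = 64.2215 min and T_ss = T_in + Q̇/(ṁ c_p) = 22.4443 °C.
Solution: T(t) = T_ss + (T₀ − T_ss) e^(−t/τ).
T(47.43) = 22.4443 + (-8.80427)·e^(−47.43/64.2215) = 22.4443 + (-8.80427)·0.477812 = 18.2375 °C.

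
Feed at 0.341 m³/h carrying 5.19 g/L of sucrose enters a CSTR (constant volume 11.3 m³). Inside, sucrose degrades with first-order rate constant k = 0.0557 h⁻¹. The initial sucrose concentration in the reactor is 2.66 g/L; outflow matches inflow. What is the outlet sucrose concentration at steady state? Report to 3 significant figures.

1.82 g/L

V dC/dt = Q(C_in − C) − k V C.
At steady state: 0 = Q C_in − (Q + kV) C_ss, so C_ss = Q C_in/(Q + kV).
C_ss = 0.341·5.19/(0.341 + 0.0557·11.3) = 1.7698/0.97041 = 1.8238 g/L.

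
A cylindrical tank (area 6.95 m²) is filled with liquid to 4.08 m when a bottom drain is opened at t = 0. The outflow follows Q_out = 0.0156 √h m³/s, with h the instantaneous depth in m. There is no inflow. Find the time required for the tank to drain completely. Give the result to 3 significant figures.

1800 s

With no inflow, A dh/dt = −0.0156 √h.
Separate and integrate: 2(√h − √h₀) = −(0.0156/A) t.
Tank is empty when √h = 0: t_empty = 2A√h₀/0.0156.
t_empty = 2·6.95·√4.08/0.0156 = 13.900·2.0199/0.0156 = 1799.8 s.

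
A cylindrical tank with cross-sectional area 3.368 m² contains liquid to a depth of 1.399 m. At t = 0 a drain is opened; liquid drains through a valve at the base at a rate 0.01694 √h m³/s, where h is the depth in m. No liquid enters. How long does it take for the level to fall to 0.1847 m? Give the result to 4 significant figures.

With no inflow, A dh/dt = −0.01694 √h.
This is separable: 2 d(√h)/dt = −0.01694/A, so √h = √h₀ − (0.01694/(2A)) t.
t = 2A(√h₀ − √h)/0.01694 = 2·3.368·(√1.399 − √0.1847)/0.01694
  = 6.73600 × (1.18279 − 0.429767) / 0.01694 = 299.432 s.

299.4 s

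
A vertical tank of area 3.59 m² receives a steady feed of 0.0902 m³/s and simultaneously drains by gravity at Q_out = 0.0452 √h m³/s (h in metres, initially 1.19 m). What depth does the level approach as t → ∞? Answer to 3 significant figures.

Mass balance (ρ constant): A dh/dt = Q_in − 0.0452 √h. At steady state dh/dt = 0:
Q_in = 0.0452 √h_ss ⇒ √h_ss = 0.0902/0.0452 = 1.9956.
h_ss = 1.9956² = 3.9823 m. (Since h₀ = 1.19 m < h_ss, the level will rise toward this value.)

3.98 m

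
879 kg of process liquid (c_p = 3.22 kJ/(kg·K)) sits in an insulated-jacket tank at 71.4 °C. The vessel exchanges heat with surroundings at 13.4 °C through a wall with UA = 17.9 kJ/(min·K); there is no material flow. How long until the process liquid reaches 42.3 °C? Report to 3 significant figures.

M c_p dT/dt = −UA(T − T_amb).
τ = M c_p/UA = 158.12 min; T_ss = T_amb = 13.400 °C.
T(t) = T_ss + (T₀ − T_ss)e^(−t/τ); set T = 42.3:
t = −τ ln[(T − T_ss)/(T₀ − T_ss)] = −158.12 · ln(0.49828) = 110.15 min.

110 min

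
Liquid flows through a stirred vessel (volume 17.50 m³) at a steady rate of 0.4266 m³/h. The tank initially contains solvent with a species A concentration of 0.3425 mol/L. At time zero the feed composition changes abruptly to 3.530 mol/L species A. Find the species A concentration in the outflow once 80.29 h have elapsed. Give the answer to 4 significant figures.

3.080 mol/L

Unsteady species balance (constant V, well mixed): V dC/dt = Q(C_in − C).
Rewrite as dC/dt + C/τ = C_in/τ, τ = V/Q = 41.0220 h.
C approaches C_in exponentially: C(t) = C_in + (C₀ − C_in) e^(−t/τ).
C(80.29) = 3.530 + (0.3425 − 3.530)·e^(−80.29/41.0220) = 3.530 + (-3.18750)·0.141248 = 3.07977 mol/L.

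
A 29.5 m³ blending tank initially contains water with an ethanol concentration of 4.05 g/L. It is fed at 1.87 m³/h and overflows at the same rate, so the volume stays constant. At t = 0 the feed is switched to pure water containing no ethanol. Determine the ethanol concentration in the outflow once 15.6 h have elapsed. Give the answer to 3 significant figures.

Species balance on the tank: V dC/dt = Q(C_in − C).
Time constant τ = V/Q = 29.5/1.87 = 15.775 h.
This is linear first-order; C(t) = C_in + (C₀ − C_in) e^(−t/τ).
C(15.6) = 0 + (4.05 − 0)·e^(−15.6/15.775) = 0 + (4.0500)·0.37199 = 1.5066 g/L.

1.51 g/L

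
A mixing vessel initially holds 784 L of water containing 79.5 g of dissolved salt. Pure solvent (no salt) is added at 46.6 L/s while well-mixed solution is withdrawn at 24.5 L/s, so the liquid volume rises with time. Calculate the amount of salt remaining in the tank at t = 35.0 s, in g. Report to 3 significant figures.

Total volume: dV/dt = Q_in − Q_out = 22.100 L/s, so V(t) = 784 + 22.100 t and V(35.0) = 1557.5 L.
Solute balance: dm/dt = 0 − Q_out C = −Q_out m/V(t).
Separate: dm/m = −Q_out dt/V(t) ⇒ ln(m/m₀) = −(Q_out/(Q_in−Q_out)) ln(V/V₀).
m = m₀ (V₀/V)^(Q_out/(Q_in−Q_out)) = 79.5 × (784/1557.5)^(1.1086) = 37.143 g.

37.1 g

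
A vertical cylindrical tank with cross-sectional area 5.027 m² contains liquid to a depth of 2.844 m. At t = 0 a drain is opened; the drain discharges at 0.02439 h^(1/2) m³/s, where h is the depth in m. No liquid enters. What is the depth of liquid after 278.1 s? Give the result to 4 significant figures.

1.024 m

With no inflow, A dh/dt = −0.02439 √h.
Separate and integrate: 2(√h − √h₀) = −(0.02439/A) t.
√h = √2.844 − 0.02439·278.1/(2·5.027) = 1.68642 − 0.674643 = 1.01177.
h = 1.01177² = 1.02369 m.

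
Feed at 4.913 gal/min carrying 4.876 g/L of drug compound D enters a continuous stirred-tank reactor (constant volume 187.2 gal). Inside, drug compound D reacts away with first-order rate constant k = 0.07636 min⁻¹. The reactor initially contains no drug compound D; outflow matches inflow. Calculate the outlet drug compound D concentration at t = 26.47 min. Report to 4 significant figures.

V dC/dt = Q(C_in − C) − k V C.
This is linear with rate a = Q/V + k = 0.102605 min⁻¹.
C_ss = Q C_in/(Q + kV) = 1.24720 g/L; C(t) = C_ss + (C₀ − C_ss) e^(−a t).
C(26.47) = 1.24720 + (-1.24720)·e^(−0.102605·26.47) = 1.24720 + (-1.24720)·0.0661424 = 1.16471 g/L.

1.165 g/L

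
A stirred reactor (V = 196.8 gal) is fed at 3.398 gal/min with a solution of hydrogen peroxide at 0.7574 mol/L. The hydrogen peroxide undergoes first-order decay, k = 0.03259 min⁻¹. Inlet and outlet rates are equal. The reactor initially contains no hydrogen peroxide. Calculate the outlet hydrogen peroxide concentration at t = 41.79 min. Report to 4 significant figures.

0.2296 mol/L

V dC/dt = Q(C_in − C) − k V C.
dC/dt = (Q/V) C_in − (Q/V + k) C; effective rate a = Q/V + k = 0.0172663 + 0.03259 = 0.0498563 min⁻¹.
C_ss = Q C_in/(Q + kV) = 0.262303 mol/L; C(t) = C_ss + (C₀ − C_ss) e^(−a t).
C(41.79) = 0.262303 + (-0.262303)·e^(−0.0498563·41.79) = 0.262303 + (-0.262303)·0.124495 = 0.229648 mol/L.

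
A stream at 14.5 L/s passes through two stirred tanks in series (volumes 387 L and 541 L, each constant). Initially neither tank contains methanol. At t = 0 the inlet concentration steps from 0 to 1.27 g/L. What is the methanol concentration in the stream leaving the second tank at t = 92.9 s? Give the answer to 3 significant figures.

Species balance on tank i: dCᵢ/dt = (Cᵢ₋₁ − Cᵢ)/τᵢ with τᵢ = Vᵢ/Q.
τ₁ = 387/14.5 = 26.690 s; τ₂ = 541/14.5 = 37.310 s.
Tank 1: C₁ = C_in(1 − e^(−t/τ₁)). Tank 2 (τ₁ ≠ τ₂): C₂ = C_in[1 − (τ₁ e^(−t/τ₁) − τ₂ e^(−t/τ₂))/(τ₁ − τ₂)].
At t = 92.9: e^(−t/τ₁) = 0.030784, e^(−t/τ₂) = 0.082916.
C₂ = 1.27·[1 − (26.690·0.030784 − 37.310·0.082916)/(-10.621)] = 1.27·0.78608 = 0.99832 g/L.

0.998 g/L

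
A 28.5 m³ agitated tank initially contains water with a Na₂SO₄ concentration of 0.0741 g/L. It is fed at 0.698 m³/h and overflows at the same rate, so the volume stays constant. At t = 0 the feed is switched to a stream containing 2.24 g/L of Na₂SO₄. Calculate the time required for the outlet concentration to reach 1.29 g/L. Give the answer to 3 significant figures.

33.6 h

Species balance: V dC/dt = Q(C_in − C) ⇒ τ = V/Q = 40.831 h.
C(t) = C_in + (C₀ − C_in) e^(−t/τ). Set C = 1.29 and solve for t:
e^(−t/τ) = (C − C_in)/(C₀ − C_in) = (1.29 − 2.24)/(0.0741 − 2.24) = 0.43862
t = −τ ln(…) = 40.831 × 0.82413 = 33.650 h.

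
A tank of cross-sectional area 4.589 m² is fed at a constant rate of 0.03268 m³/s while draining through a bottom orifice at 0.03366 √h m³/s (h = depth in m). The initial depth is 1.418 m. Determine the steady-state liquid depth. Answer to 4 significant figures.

Level balance: A dh/dt = 0.03268 − 0.03366 √h. Setting dh/dt = 0:
Q_in = 0.03366 √h_ss ⇒ √h_ss = 0.03268/0.03366 = 0.970885.
h_ss = 0.970885² = 0.942618 m. (Since h₀ = 1.418 m > h_ss, the level will fall toward this value.)

0.9426 m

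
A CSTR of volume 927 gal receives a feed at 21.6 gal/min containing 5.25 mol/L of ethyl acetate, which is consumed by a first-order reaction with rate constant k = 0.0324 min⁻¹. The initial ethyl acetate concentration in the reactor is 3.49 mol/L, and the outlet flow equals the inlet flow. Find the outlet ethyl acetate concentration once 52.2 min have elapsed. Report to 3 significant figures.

Species balance: V dC/dt = Q C_in − Q C − k V C.
dC/dt = (Q/V) C_in − (Q/V + k) C; effective rate a = Q/V + k = 0.023301 + 0.0324 = 0.055701 min⁻¹.
C_ss = Q C_in/(Q + kV) = 2.1962 mol/L; C(t) = C_ss + (C₀ − C_ss) e^(−a t).
C(52.2) = 2.1962 + (1.2938)·e^(−0.055701·52.2) = 2.1962 + (1.2938)·0.054607 = 2.2668 mol/L.

2.27 mol/L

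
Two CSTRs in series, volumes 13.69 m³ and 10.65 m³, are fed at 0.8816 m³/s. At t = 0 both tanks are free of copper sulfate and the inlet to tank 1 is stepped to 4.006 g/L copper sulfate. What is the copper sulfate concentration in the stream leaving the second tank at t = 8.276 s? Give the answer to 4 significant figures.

0.4927 g/L

Time constants: τᵢ = Vᵢ/Q for each well-mixed tank.
τ₁ = 13.69/0.8816 = 15.5286 s; τ₂ = 10.65/0.8816 = 12.0803 s.
Tank 1: C₁ = C_in(1 − e^(−t/τ₁)). Tank 2 (τ₁ ≠ τ₂): C₂ = C_in[1 − (τ₁ e^(−t/τ₁) − τ₂ e^(−t/τ₂))/(τ₁ − τ₂)].
At t = 8.276: e^(−t/τ₁) = 0.586870, e^(−t/τ₂) = 0.504049.
C₂ = 4.006·[1 − (15.5286·0.586870 − 12.0803·0.504049)/(3.44828)] = 4.006·0.122986 = 0.492681 g/L.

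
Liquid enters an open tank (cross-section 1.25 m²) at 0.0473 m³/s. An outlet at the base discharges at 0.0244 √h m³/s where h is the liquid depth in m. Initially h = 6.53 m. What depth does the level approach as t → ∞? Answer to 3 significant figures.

A dh/dt = Q_in − 0.0244 √h. Steady state requires inflow = outflow:
Q_in = 0.0244 √h_ss ⇒ √h_ss = 0.0473/0.0244 = 1.9385.
h_ss = 1.9385² = 3.7579 m. (Since h₀ = 6.53 m > h_ss, the level will fall toward this value.)

3.76 m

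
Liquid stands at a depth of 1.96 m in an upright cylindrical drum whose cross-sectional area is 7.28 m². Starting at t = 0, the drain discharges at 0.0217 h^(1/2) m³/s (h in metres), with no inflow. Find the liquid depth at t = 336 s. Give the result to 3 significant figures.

Volume balance on the tank: A dh/dt = −0.0217 √h.
This is separable: 2 d(√h)/dt = −0.0217/A, so √h = √h₀ − (0.0217/(2A)) t.
√h = √1.96 − 0.0217·336/(2·7.28) = 1.4000 − 0.50077 = 0.89923.
h = 0.89923² = 0.80862 m.

0.809 m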